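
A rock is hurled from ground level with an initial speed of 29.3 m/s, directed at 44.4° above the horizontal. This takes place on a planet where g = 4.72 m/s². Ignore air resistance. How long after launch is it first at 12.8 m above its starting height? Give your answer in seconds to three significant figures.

Components: vₓ = 29.30 cos 44.4° = 20.93 m/s, v_y0 = 29.30 sin 44.4° = 20.50 m/s.
Height y(t) = 20.50 t − 2.360 t² = 12.8 gives 2.360 t² − 20.50 t + 12.8 = 0.
Quadratic formula: t = (20.50 ± √299.42) / 4.72 = (20.50 ± 17.30) / 4.72 → t = 0.6772 s or 8.009 s.
The first (ascending) time is 0.6772 s.

0.677 s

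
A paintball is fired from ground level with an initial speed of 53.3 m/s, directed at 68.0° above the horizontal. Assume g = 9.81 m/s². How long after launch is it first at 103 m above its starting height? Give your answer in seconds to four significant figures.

2.945 s

Components: vₓ = 53.30 cos 68.0° = 19.97 m/s, v_y0 = 53.30 sin 68.0° = 49.42 m/s.
Set y = v_y0 t − ½ g t² = 103: 4.905 t² − 49.42 t + 103 = 0.
Quadratic formula: t = (49.42 ± √421.37) / 9.81 = (49.42 ± 20.53) / 9.81 → t = 2.945 s or 7.130 s.
The first (ascending) time is 2.945 s.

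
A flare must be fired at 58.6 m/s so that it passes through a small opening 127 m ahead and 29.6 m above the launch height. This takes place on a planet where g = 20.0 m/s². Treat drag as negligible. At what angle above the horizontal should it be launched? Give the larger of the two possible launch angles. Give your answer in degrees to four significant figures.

Trajectory: y = x tanθ − g x² (1 + tan²θ)/(2v₀²). With x = 127, y = 29.6, v₀ = 58.6, g = 20.0:
46.97 tan²θ − 127 tanθ + (76.57) = 0.
tanθ = [127 ± √(127² − 4 × 46.97 × (76.57))] / (2 × 46.97) = (127 ± 41.75) / 93.94, giving tanθ = 0.9075 or 1.796.
θ = 42.22° or 60.90°; the larger is 60.90°.

60.90°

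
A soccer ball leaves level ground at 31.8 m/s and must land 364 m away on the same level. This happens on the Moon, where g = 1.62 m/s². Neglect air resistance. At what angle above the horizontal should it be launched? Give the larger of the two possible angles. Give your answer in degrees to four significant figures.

72.16°

From R = (v₀²/g) sin 2θ: sin 2θ = 1.62 × 364 / 1011.2 = 0.5831.
2θ = 35.67° or 180° − 35.67° = 144.3°, so θ = 17.84° or 72.16°.
The larger angle is 72.16°.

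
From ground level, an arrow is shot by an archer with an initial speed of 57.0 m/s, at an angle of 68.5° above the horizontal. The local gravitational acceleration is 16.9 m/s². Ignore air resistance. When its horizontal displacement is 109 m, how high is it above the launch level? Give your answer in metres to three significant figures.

Horizontal component vₓ = 57.00 cos 68.5° = 20.89 m/s; vertical v_y0 = 57.00 sin 68.5° = 53.03 m/s.
At x = 109 m, t = x/vₓ = 109/20.89 = 5.218 s.
Height: y = v_y0 t − ½ g t² = 53.03 × 5.218 − 8.450 × 5.218² = 276.7 − 230.0 = 46.67 m.

46.7 m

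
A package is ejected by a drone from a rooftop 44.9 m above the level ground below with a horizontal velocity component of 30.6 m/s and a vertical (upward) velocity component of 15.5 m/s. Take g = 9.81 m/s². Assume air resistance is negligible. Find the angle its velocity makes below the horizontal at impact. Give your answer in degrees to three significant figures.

47.6°

With up positive and y = 0 at the ground: y(t) = 44.9 + (15.50) t − 4.905 t². Setting y = 0 and taking the positive root: t = [15.50 + √(15.50² + 2·9.81·44.9)] / 9.81 = (15.50 + 33.48) / 9.81 = 4.993 s.
At impact: v_y = v_y0 − g t = −33.48 m/s; vₓ = 30.60 m/s.
Angle below horizontal: arctan(|v_y|/vₓ) = arctan(33.48/30.60) = 47.58°.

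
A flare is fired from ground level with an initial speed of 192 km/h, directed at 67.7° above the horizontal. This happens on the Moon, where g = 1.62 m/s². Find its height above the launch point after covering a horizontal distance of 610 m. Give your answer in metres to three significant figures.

Convert: 192 km/h = 192/3.6 = 53.33 m/s.
vₓ = 53.33 cos 67.7° = 20.24 m/s; v_y0 = 53.33 sin 67.7° = 49.34 m/s.
At x = 610 m, t = x/vₓ = 610/20.24 = 30.14 s.
Height: y = v_y0 t − ½ g t² = 49.34 × 30.14 − 0.8100 × 30.14² = 1487 − 735.9 = 751.4 m.

751 m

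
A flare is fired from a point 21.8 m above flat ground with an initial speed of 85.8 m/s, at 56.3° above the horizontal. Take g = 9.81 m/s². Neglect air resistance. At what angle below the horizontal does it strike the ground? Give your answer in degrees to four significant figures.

Components: vₓ = 85.80 cos 56.3° = 47.61 m/s, v_y0 = 85.80 sin 56.3° = 71.38 m/s.
With up positive and y = 0 at the ground: y(t) = 21.8 + (71.38) t − 4.905 t². Setting y = 0 and taking the positive root: t = [71.38 + √(71.38² + 2·9.81·21.8)] / 9.81 = (71.38 + 74.32) / 9.81 = 14.85 s.
At impact: v_y = v_y0 − g t = −74.32 m/s; vₓ = 47.61 m/s.
Angle below horizontal: arctan(|v_y|/vₓ) = arctan(74.32/47.61) = 57.36°.

57.36°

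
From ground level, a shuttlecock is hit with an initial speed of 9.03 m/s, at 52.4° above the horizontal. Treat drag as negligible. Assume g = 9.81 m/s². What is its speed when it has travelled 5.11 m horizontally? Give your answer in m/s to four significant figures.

Resolve: vₓ = 9.030 cos 52.4° = 5.510 m/s and v_y0 = 9.030 sin 52.4° = 7.154 m/s.
Time to reach x = 5.11 m: t = x/vₓ = 5.11/5.510 = 0.9275 s.
Vertical velocity there: v_y = v_y0 − g t = 7.154 − 9.81 × 0.9275 = −1.944 m/s.
Speed: √(vₓ² + v_y²) = √(5.510² + 1.944²) = 5.843 m/s.

5.843 m/s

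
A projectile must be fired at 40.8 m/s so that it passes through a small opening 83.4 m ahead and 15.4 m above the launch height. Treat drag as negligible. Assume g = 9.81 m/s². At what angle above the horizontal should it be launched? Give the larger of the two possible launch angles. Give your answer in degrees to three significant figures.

74.4°

Trajectory: y = x tanθ − g x² (1 + tan²θ)/(2v₀²). With x = 83.4, y = 15.4, v₀ = 40.8, g = 9.81:
20.50 tan²θ − 83.4 tanθ + (35.90) = 0.
tanθ = [83.4 ± √(83.4² − 4 × 20.50 × (35.90))] / (2 × 20.50) = (83.4 ± 63.35) / 40.99, giving tanθ = 0.4892 or 3.580.
θ = 26.07° or 74.39°; the larger is 74.39°.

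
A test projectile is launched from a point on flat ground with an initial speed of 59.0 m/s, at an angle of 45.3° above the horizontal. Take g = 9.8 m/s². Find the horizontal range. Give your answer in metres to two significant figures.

360 m

Horizontal component vₓ = 59.00 cos 45.3° = 41.50 m/s; vertical v_y0 = 59.00 sin 45.3° = 41.94 m/s.
Time aloft: T = 2 v_y0 / g = 2 × 41.94 / 9.80 = 8.559 s.
Range: R = vₓ T = 41.50 × 8.559 = 355.2 m.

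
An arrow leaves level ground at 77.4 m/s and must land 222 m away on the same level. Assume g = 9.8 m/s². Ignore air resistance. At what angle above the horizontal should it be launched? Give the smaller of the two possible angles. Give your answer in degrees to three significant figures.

10.6°

Level-ground range R = v₀² sin(2θ)/g ⇒ sin(2θ) = gR/v₀² = 9.80 × 222 / 77.4² = 0.3632.
2θ = 21.29° or 180° − 21.29° = 158.7°, so θ = 10.65° or 79.35°.
The smaller angle is 10.65°.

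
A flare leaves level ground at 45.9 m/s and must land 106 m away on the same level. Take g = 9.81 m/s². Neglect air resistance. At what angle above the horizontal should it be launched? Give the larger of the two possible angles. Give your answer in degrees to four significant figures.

From R = (v₀²/g) sin 2θ: sin 2θ = 9.81 × 106 / 2106.8 = 0.4936.
2θ = 29.58° or 180° − 29.58° = 150.4°, so θ = 14.79° or 75.21°.
The larger angle is 75.21°.

75.21°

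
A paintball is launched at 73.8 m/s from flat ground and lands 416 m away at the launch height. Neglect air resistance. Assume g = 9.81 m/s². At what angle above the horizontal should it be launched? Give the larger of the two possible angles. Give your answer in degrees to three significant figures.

65.7°

R = v₀² sin 2θ / g gives sin 2θ = gR/v₀² = 9.81·416/73.8² = 0.7493.
2θ = 48.53° or 180° − 48.53° = 131.5°, so θ = 24.26° or 65.74°.
The larger angle is 65.74°.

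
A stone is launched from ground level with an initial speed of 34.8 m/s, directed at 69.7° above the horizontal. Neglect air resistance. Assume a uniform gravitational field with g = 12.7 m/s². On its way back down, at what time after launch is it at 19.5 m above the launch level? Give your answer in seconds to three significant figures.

4.45 s

Horizontal component vₓ = 34.80 cos 69.7° = 12.07 m/s; vertical v_y0 = 34.80 sin 69.7° = 32.64 m/s.
Set y = v_y0 t − ½ g t² = 19.5: 6.350 t² − 32.64 t + 19.5 = 0.
t = [32.64 ± √(32.64² − 2·12.7·19.5)] / 12.7 = (32.64 ± 23.87) / 12.7, so t = 0.6901 s or t = 4.450 s.
The descending-branch root is 4.450 s.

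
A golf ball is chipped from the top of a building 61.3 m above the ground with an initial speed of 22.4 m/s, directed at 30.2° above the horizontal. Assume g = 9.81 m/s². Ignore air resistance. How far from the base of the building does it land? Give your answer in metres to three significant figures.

94.2 m

Resolve: vₓ = 22.40 cos 30.2° = 19.36 m/s and v_y0 = 22.40 sin 30.2° = 11.27 m/s.
The projectile lands when y = 61.3 + (11.27) t − ½·9.81·t² = 0. Positive root: t = (11.27 + √(11.27² + 2·9.81·61.3)) / 9.81 = (11.27 + 36.46) / 9.81 = 4.866 s.
Horizontal distance: R = vₓ t = 19.36 × 4.866 = 94.20 m.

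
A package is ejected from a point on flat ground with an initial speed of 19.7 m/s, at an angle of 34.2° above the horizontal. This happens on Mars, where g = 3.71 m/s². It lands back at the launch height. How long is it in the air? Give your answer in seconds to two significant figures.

6.0 s

Horizontal component vₓ = 19.70 cos 34.2° = 16.29 m/s; vertical v_y0 = 19.70 sin 34.2° = 11.07 m/s.
Time of flight on level ground: T = 2 v_y0 / g = 2 × 11.07 / 3.71 = 5.969 s.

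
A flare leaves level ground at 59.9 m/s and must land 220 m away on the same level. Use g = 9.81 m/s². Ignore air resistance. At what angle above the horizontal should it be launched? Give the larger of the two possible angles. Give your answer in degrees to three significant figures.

71.5°

From R = (v₀²/g) sin 2θ: sin 2θ = 9.81 × 220 / 3588.0 = 0.6015.
2θ = 36.98° or 180° − 36.98° = 143.0°, so θ = 18.49° or 71.51°.
The larger angle is 71.51°.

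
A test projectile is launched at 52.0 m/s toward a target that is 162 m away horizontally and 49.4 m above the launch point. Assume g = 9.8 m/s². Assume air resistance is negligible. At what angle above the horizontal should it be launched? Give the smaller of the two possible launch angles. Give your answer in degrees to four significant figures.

Trajectory: y = x tanθ − g x² (1 + tan²θ)/(2v₀²). With x = 162, y = 49.4, v₀ = 52.0, g = 9.80:
47.56 tan²θ − 162 tanθ + (96.96) = 0.
tanθ = [162 ± √(162² − 4 × 47.56 × (96.96))] / (2 × 47.56) = (162 ± 88.32) / 95.12, giving tanθ = 0.7747 or 2.632.
θ = 37.76° or 69.19°; the smaller is 37.76°.

37.76°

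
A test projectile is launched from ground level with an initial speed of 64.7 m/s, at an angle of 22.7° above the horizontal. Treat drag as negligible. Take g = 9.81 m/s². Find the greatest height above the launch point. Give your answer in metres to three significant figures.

31.8 m

Components: vₓ = 64.70 cos 22.7° = 59.69 m/s, v_y0 = 64.70 sin 22.7° = 24.97 m/s.
At the apex v_y = 0, so H = v_y0²/(2g) = 24.97²/19.62 = 31.77 m.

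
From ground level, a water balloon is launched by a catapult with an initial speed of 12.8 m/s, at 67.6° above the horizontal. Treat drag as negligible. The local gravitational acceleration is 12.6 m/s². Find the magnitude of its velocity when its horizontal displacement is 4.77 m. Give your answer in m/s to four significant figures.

Components: vₓ = 12.80 cos 67.6° = 4.878 m/s, v_y0 = 12.80 sin 67.6° = 11.83 m/s.
Time to reach x = 4.77 m: t = x/vₓ = 4.77/4.878 = 0.9779 s.
Vertical velocity there: v_y = v_y0 − g t = 11.83 − 12.6 × 0.9779 = −0.4876 m/s.
Speed: √(vₓ² + v_y²) = √(4.878² + 0.4876²) = 4.902 m/s.

4.902 m/s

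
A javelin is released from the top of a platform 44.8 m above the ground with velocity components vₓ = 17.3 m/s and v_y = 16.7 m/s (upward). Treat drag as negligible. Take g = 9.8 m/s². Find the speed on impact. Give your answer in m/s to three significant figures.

The projectile lands when y = 44.8 + (16.70) t − ½·9.80·t² = 0. Positive root: t = (16.70 + √(16.70² + 2·9.80·44.8)) / 9.80 = (16.70 + 34.01) / 9.80 = 5.175 s.
Vertical velocity at impact: v_y = v_y0 − g t = 16.70 − 9.80 × 5.175 = −34.01 m/s.
Speed: |v| = √(vₓ² + v_y²) = √(17.30² + 34.01²) = 38.16 m/s.

38.2 m/s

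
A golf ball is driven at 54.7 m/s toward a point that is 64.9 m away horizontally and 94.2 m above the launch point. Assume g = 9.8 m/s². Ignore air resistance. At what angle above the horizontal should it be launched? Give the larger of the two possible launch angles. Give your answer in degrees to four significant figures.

Trajectory: y = x tanθ − g x² (1 + tan²θ)/(2v₀²). With x = 64.9, y = 94.2, v₀ = 54.7, g = 9.80:
6.898 tan²θ − 64.9 tanθ + (101.1) = 0.
tanθ = [64.9 ± √(64.9² − 4 × 6.898 × (101.1))] / (2 × 6.898) = (64.9 ± 37.72) / 13.80, giving tanθ = 1.970 or 7.438.
θ = 63.09° or 82.34°; the larger is 82.34°.

82.34°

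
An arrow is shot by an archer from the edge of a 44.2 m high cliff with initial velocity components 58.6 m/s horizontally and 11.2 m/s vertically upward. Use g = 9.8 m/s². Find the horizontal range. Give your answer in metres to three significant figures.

255 m

The projectile lands when y = 44.2 + (11.20) t − ½·9.80·t² = 0. Positive root: t = (11.20 + √(11.20² + 2·9.80·44.2)) / 9.80 = (11.20 + 31.49) / 9.80 = 4.356 s.
Horizontal distance: R = vₓ t = 58.60 × 4.356 = 255.3 m.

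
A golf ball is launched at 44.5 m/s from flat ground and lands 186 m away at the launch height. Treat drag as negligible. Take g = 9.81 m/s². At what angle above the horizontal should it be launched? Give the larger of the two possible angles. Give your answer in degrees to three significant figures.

From R = (v₀²/g) sin 2θ: sin 2θ = 9.81 × 186 / 1980.2 = 0.9214.
2θ = 67.14° or 180° − 67.14° = 112.9°, so θ = 33.57° or 56.43°.
The larger angle is 56.43°.

56.4°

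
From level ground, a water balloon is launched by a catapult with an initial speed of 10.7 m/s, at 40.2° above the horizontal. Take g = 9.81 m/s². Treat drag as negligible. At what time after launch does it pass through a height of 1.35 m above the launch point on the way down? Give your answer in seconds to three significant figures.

vₓ = 10.70 cos 40.2° = 8.173 m/s; v_y0 = 10.70 sin 40.2° = 6.906 m/s.
Require v_y0 t − ½ g t² = 1.35, i.e. 4.905 t² − 6.906 t + 1.35 = 0.
Quadratic formula: t = (6.906 ± √21.211) / 9.81 = (6.906 ± 4.606) / 9.81 → t = 0.2345 s or 1.173 s.
The descending-branch root is 1.173 s.

1.17 s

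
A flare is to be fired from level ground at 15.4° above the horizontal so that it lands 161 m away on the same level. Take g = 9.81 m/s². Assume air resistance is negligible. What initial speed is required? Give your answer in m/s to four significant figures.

Level-ground range: R = v₀² sin(2θ)/g, so v₀ = √(gR / sin 2θ).
v₀ = √(9.81 × 161 / sin 30.80°) = √(1579 / 0.5120) = √3084.5 = 55.54 m/s.

55.54 m/s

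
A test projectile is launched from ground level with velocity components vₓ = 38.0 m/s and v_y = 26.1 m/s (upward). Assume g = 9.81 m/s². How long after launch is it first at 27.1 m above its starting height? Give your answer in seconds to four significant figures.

1.414 s

Set y = v_y0 t − ½ g t² = 27.1: 4.905 t² − 26.10 t + 27.1 = 0.
t = [26.10 ± √(26.10² − 2·9.81·27.1)] / 9.81 = (26.10 ± 12.23) / 9.81, so t = 1.414 s or t = 3.907 s.
The first (ascending) time is 1.414 s.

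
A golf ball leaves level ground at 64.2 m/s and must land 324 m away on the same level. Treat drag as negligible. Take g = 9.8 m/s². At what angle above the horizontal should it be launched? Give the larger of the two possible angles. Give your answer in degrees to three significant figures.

R = v₀² sin 2θ / g gives sin 2θ = gR/v₀² = 9.80·324/64.2² = 0.7704.
2θ = 50.39° or 180° − 50.39° = 129.6°, so θ = 25.19° or 64.81°.
The larger angle is 64.81°.

64.8°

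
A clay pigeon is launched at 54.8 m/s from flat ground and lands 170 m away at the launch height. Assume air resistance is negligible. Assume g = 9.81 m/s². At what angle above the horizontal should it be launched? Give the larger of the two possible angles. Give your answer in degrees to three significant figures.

73.1°

From R = (v₀²/g) sin 2θ: sin 2θ = 9.81 × 170 / 3003.0 = 0.5553.
2θ = 33.73° or 180° − 33.73° = 146.3°, so θ = 16.87° or 73.13°.
The larger angle is 73.13°.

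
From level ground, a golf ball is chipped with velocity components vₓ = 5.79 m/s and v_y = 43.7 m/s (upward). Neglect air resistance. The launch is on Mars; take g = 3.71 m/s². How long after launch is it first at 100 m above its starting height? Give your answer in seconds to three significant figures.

Height y(t) = 43.70 t − 1.855 t² = 100 gives 1.855 t² − 43.70 t + 100 = 0.
Quadratic formula: t = (43.70 ± √1167.7) / 3.71 = (43.70 ± 34.17) / 3.71 → t = 2.568 s or 20.99 s.
The first (ascending) time is 2.568 s.

2.57 s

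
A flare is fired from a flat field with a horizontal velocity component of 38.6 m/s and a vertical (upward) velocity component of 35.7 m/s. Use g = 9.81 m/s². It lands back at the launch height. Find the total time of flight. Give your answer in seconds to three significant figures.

7.28 s

Landing at launch height ⇒ T = 2 v_y0 / g = 2 × 35.70 / 9.81 = 7.278 s.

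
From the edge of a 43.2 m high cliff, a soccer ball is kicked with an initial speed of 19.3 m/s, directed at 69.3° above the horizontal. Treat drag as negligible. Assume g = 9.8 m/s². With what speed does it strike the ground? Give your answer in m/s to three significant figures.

34.9 m/s

vₓ = 19.30 cos 69.3° = 6.822 m/s; v_y0 = 19.30 sin 69.3° = 18.05 m/s.
With up positive and y = 0 at the ground: y(t) = 43.2 + (18.05) t − 4.900 t². Setting y = 0 and taking the positive root: t = [18.05 + √(18.05² + 2·9.80·43.2)] / 9.80 = (18.05 + 34.24) / 9.80 = 5.337 s.
Vertical velocity at impact: v_y = v_y0 − g t = 18.05 − 9.80 × 5.337 = −34.24 m/s.
Speed: |v| = √(vₓ² + v_y²) = √(6.822² + 34.24²) = 34.92 m/s.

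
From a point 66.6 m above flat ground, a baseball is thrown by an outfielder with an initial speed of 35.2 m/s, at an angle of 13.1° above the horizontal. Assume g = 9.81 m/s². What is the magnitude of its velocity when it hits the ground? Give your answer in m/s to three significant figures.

50.5 m/s

Components: vₓ = 35.20 cos 13.1° = 34.28 m/s, v_y0 = 35.20 sin 13.1° = 7.978 m/s.
With up positive and y = 0 at the ground: y(t) = 66.6 + (7.978) t − 4.905 t². Setting y = 0 and taking the positive root: t = [7.978 + √(7.978² + 2·9.81·66.6)] / 9.81 = (7.978 + 37.02) / 9.81 = 4.587 s.
Vertical velocity at impact: v_y = v_y0 − g t = 7.978 − 9.81 × 4.587 = −37.02 m/s.
Speed: |v| = √(vₓ² + v_y²) = √(34.28² + 37.02²) = 50.46 m/s.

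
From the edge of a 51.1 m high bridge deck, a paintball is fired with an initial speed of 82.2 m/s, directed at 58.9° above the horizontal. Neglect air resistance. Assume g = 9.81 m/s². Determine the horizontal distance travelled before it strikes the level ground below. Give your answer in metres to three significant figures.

Components: vₓ = 82.20 cos 58.9° = 42.46 m/s, v_y0 = 82.20 sin 58.9° = 70.39 m/s.
Vertical motion (up positive, ground at y = 0): 4.905 t² − (70.39) t − 51.1 = 0, so t = (70.39 + √(70.39² + 2·9.81·51.1)) / 9.81 = (70.39 + 77.18) / 9.81 = 15.04 s.
Horizontal distance: R = vₓ t = 42.46 × 15.04 = 638.7 m.

639 m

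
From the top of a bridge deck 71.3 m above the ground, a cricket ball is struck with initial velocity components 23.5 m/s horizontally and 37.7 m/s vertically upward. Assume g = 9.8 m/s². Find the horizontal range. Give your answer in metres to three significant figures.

The projectile lands when y = 71.3 + (37.70) t − ½·9.80·t² = 0. Positive root: t = (37.70 + √(37.70² + 2·9.80·71.3)) / 9.80 = (37.70 + 53.09) / 9.80 = 9.264 s.
Horizontal distance: R = vₓ t = 23.50 × 9.264 = 217.7 m.

218 m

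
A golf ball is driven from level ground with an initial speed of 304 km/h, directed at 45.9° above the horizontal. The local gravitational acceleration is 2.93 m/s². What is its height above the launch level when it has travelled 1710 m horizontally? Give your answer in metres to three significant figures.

Convert: 304 km/h = 304/3.6 = 84.44 m/s.
Components: vₓ = 84.44 cos 45.9° = 58.77 m/s, v_y0 = 84.44 sin 45.9° = 60.64 m/s.
Time to reach x = 1710 m: t = x/vₓ = 1710/58.77 = 29.10 s.
Height: y = v_y0 t − ½ g t² = 60.64 × 29.10 − 1.465 × 29.10² = 1765 − 1240 = 524.1 m.

524 m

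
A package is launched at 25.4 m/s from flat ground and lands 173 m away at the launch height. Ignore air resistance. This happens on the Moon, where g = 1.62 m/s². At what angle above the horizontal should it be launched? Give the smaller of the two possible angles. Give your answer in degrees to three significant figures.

Level-ground range R = v₀² sin(2θ)/g ⇒ sin(2θ) = gR/v₀² = 1.62 × 173 / 25.4² = 0.4344.
2θ = 25.75° or 180° − 25.75° = 154.3°, so θ = 12.87° or 77.13°.
The smaller angle is 12.87°.

12.9°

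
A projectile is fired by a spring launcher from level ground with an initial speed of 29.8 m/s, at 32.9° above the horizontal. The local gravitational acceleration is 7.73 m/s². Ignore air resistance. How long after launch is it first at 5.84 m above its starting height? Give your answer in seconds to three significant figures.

0.399 s

Components: vₓ = 29.80 cos 32.9° = 25.02 m/s, v_y0 = 29.80 sin 32.9° = 16.19 m/s.
Require v_y0 t − ½ g t² = 5.84, i.e. 3.865 t² − 16.19 t + 5.84 = 0.
Quadratic formula: t = (16.19 ± √171.72) / 7.73 = (16.19 ± 13.10) / 7.73 → t = 0.3988 s or 3.789 s.
The first (ascending) time is 0.3988 s.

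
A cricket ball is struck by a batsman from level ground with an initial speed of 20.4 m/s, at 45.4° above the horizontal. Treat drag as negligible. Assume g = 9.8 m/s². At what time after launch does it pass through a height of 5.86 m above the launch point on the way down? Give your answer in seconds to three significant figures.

2.48 s

vₓ = 20.40 cos 45.4° = 14.32 m/s; v_y0 = 20.40 sin 45.4° = 14.53 m/s.
Height y(t) = 14.53 t − 4.900 t² = 5.86 gives 4.900 t² − 14.53 t + 5.86 = 0.
t = [14.53 ± √(14.53² − 2·9.80·5.86)] / 9.80 = (14.53 ± 9.805) / 9.80, so t = 0.4817 s or t = 2.483 s.
The descending-branch root is 2.483 s.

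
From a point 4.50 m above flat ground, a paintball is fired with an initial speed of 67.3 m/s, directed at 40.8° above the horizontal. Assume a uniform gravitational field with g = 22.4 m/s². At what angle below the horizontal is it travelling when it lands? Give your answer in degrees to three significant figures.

Resolve: vₓ = 67.30 cos 40.8° = 50.95 m/s and v_y0 = 67.30 sin 40.8° = 43.98 m/s.
With up positive and y = 0 at the ground: y(t) = 4.50 + (43.98) t − 11.20 t². Setting y = 0 and taking the positive root: t = [43.98 + √(43.98² + 2·22.4·4.50)] / 22.4 = (43.98 + 46.21) / 22.4 = 4.026 s.
At impact: v_y = v_y0 − g t = −46.21 m/s; vₓ = 50.95 m/s.
Angle below horizontal: arctan(|v_y|/vₓ) = arctan(46.21/50.95) = 42.21°.

42.2°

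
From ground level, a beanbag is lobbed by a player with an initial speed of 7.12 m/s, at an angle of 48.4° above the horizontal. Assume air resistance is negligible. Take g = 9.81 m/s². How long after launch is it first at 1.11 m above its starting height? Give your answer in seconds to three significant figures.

Resolve: vₓ = 7.120 cos 48.4° = 4.727 m/s and v_y0 = 7.120 sin 48.4° = 5.324 m/s.
Height y(t) = 5.324 t − 4.905 t² = 1.11 gives 4.905 t² − 5.324 t + 1.11 = 0.
t = [5.324 ± √(5.324² − 2·9.81·1.11)] / 9.81 = (5.324 ± 2.563) / 9.81, so t = 0.2815 s or t = 0.8040 s.
The first (ascending) time is 0.2815 s.

0.281 s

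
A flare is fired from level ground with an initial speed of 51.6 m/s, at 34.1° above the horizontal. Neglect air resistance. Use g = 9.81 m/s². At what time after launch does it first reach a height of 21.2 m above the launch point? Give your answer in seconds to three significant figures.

Resolve: vₓ = 51.60 cos 34.1° = 42.73 m/s and v_y0 = 51.60 sin 34.1° = 28.93 m/s.
Require v_y0 t − ½ g t² = 21.2, i.e. 4.905 t² − 28.93 t + 21.2 = 0.
Quadratic formula: t = (28.93 ± √420.94) / 9.81 = (28.93 ± 20.52) / 9.81 → t = 0.8575 s or 5.040 s.
The first (ascending) time is 0.8575 s.

0.858 s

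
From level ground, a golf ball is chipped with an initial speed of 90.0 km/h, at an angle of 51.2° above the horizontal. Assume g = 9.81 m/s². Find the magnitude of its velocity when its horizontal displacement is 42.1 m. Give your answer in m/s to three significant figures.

Convert: 90.0 km/h = 90.0/3.6 = 25.00 m/s.
Horizontal component vₓ = 25.00 cos 51.2° = 15.67 m/s; vertical v_y0 = 25.00 sin 51.2° = 19.48 m/s.
At x = 42.1 m, t = x/vₓ = 42.1/15.67 = 2.688 s.
Vertical velocity there: v_y = v_y0 − g t = 19.48 − 9.81 × 2.688 = −6.881 m/s.
Speed: √(vₓ² + v_y²) = √(15.67² + 6.881²) = 17.11 m/s.

17.1 m/s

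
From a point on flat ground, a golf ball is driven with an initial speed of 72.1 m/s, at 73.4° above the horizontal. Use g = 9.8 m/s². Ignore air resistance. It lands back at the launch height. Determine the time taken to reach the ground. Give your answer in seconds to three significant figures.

Resolve: vₓ = 72.10 cos 73.4° = 20.60 m/s and v_y0 = 72.10 sin 73.4° = 69.10 m/s.
Landing at launch height ⇒ T = 2 v_y0 / g = 2 × 69.10 / 9.80 = 14.10 s.

14.1 s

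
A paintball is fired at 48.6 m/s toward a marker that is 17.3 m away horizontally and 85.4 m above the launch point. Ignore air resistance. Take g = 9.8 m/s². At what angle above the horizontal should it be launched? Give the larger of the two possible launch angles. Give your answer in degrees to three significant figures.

Trajectory: y = x tanθ − g x² (1 + tan²θ)/(2v₀²). With x = 17.3, y = 85.4, v₀ = 48.6, g = 9.80:
0.6209 tan²θ − 17.3 tanθ + (86.02) = 0.
tanθ = [17.3 ± √(17.3² − 4 × 0.6209 × (86.02))] / (2 × 0.6209) = (17.3 ± 9.255) / 1.242, giving tanθ = 6.479 or 21.38.
θ = 81.23° or 87.32°; the larger is 87.32°.

87.3°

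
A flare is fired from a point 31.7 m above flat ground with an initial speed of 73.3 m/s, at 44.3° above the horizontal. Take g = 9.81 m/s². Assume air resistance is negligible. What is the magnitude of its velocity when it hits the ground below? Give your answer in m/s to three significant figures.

77.4 m/s

vₓ = 73.30 cos 44.3° = 52.46 m/s; v_y0 = 73.30 sin 44.3° = 51.19 m/s.
With up positive and y = 0 at the ground: y(t) = 31.7 + (51.19) t − 4.905 t². Setting y = 0 and taking the positive root: t = [51.19 + √(51.19² + 2·9.81·31.7)] / 9.81 = (51.19 + 56.95) / 9.81 = 11.02 s.
Vertical velocity at impact: v_y = v_y0 − g t = 51.19 − 9.81 × 11.02 = −56.95 m/s.
Speed: |v| = √(vₓ² + v_y²) = √(52.46² + 56.95²) = 77.43 m/s.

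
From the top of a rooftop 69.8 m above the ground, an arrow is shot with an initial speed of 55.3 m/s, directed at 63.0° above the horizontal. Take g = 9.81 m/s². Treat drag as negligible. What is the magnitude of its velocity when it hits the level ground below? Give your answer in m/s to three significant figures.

66.5 m/s

Resolve: vₓ = 55.30 cos 63.0° = 25.11 m/s and v_y0 = 55.30 sin 63.0° = 49.27 m/s.
The projectile lands when y = 69.8 + (49.27) t − ½·9.81·t² = 0. Positive root: t = (49.27 + √(49.27² + 2·9.81·69.8)) / 9.81 = (49.27 + 61.62) / 9.81 = 11.30 s.
Vertical velocity at impact: v_y = v_y0 − g t = 49.27 − 9.81 × 11.30 = −61.62 m/s.
Speed: |v| = √(vₓ² + v_y²) = √(25.11² + 61.62²) = 66.54 m/s.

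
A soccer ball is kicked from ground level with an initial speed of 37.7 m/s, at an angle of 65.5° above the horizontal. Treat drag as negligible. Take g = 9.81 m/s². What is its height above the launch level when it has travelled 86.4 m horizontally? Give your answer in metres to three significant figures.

39.8 m

Resolve: vₓ = 37.70 cos 65.5° = 15.63 m/s and v_y0 = 37.70 sin 65.5° = 34.31 m/s.
Time to reach x = 86.4 m: t = x/vₓ = 86.4/15.63 = 5.526 s.
Height: y = v_y0 t − ½ g t² = 34.31 × 5.526 − 4.905 × 5.526² = 189.6 − 149.8 = 39.78 m.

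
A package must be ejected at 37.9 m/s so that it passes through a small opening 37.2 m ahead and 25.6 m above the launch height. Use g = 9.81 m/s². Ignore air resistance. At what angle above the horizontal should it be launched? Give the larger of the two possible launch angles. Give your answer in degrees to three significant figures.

Trajectory: y = x tanθ − g x² (1 + tan²θ)/(2v₀²). With x = 37.2, y = 25.6, v₀ = 37.9, g = 9.81:
4.725 tan²θ − 37.2 tanθ + (30.33) = 0.
tanθ = [37.2 ± √(37.2² − 4 × 4.725 × (30.33))] / (2 × 4.725) = (37.2 ± 28.47) / 9.451, giving tanθ = 0.9236 or 6.949.
θ = 42.72° or 81.81°; the larger is 81.81°.

81.8°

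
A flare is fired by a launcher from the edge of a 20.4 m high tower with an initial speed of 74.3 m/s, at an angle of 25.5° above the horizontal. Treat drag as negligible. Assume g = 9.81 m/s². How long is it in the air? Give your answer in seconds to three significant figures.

7.11 s

vₓ = 74.30 cos 25.5° = 67.06 m/s; v_y0 = 74.30 sin 25.5° = 31.99 m/s.
The projectile lands when y = 20.4 + (31.99) t − ½·9.81·t² = 0. Positive root: t = (31.99 + √(31.99² + 2·9.81·20.4)) / 9.81 = (31.99 + 37.73) / 9.81 = 7.107 s.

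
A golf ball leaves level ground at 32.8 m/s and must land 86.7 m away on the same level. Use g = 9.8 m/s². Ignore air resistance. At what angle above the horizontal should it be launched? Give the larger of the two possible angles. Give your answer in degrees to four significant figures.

R = v₀² sin 2θ / g gives sin 2θ = gR/v₀² = 9.80·86.7/32.8² = 0.7898.
2θ = 52.16° or 180° − 52.16° = 127.8°, so θ = 26.08° or 63.92°.
The larger angle is 63.92°.

63.92°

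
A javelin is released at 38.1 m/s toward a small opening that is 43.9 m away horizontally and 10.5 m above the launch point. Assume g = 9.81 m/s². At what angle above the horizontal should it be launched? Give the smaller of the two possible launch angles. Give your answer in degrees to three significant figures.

22.4°

Trajectory: y = x tanθ − g x² (1 + tan²θ)/(2v₀²). With x = 43.9, y = 10.5, v₀ = 38.1, g = 9.81:
6.512 tan²θ − 43.9 tanθ + (17.01) = 0.
tanθ = [43.9 ± √(43.9² − 4 × 6.512 × (17.01))] / (2 × 6.512) = (43.9 ± 38.52) / 13.02, giving tanθ = 0.4128 or 6.329.
θ = 22.43° or 81.02°; the smaller is 22.43°.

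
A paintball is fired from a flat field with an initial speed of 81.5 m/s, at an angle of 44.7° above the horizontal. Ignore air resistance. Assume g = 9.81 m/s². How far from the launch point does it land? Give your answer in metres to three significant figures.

677 m

Horizontal component vₓ = 81.50 cos 44.7° = 57.93 m/s; vertical v_y0 = 81.50 sin 44.7° = 57.33 m/s.
Flight time T = 2 v_y0 / g = 11.69 s.
Range: R = vₓ T = 57.93 × 11.69 = 677.1 m.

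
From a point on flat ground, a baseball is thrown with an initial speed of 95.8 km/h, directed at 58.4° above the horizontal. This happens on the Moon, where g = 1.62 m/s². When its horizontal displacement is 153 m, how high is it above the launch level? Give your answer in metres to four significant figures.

Convert: 95.8 km/h = 95.8/3.6 = 26.61 m/s.
Components: vₓ = 26.61 cos 58.4° = 13.94 m/s, v_y0 = 26.61 sin 58.4° = 22.67 m/s.
x = vₓ t ⇒ t = 153/13.94 = 10.97 s.
Height: y = v_y0 t − ½ g t² = 22.67 × 10.97 − 0.8100 × 10.97² = 248.7 − 97.52 = 151.2 m.

151.2 m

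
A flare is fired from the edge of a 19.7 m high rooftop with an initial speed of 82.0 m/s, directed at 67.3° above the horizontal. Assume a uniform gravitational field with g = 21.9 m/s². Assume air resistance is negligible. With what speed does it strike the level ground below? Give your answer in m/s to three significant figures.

Components: vₓ = 82.00 cos 67.3° = 31.64 m/s, v_y0 = 82.00 sin 67.3° = 75.65 m/s.
The projectile lands when y = 19.7 + (75.65) t − ½·21.9·t² = 0. Positive root: t = (75.65 + √(75.65² + 2·21.9·19.7)) / 21.9 = (75.65 + 81.15) / 21.9 = 7.160 s.
Vertical velocity at impact: v_y = v_y0 − g t = 75.65 − 21.9 × 7.160 = −81.15 m/s.
Speed: |v| = √(vₓ² + v_y²) = √(31.64² + 81.15²) = 87.10 m/s.

87.1 m/s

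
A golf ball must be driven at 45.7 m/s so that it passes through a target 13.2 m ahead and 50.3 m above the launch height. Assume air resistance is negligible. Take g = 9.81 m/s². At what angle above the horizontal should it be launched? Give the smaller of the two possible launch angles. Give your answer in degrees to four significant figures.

77.36°

Trajectory: y = x tanθ − g x² (1 + tan²θ)/(2v₀²). With x = 13.2, y = 50.3, v₀ = 45.7, g = 9.81:
0.4092 tan²θ − 13.2 tanθ + (50.71) = 0.
tanθ = [13.2 ± √(13.2² − 4 × 0.4092 × (50.71))] / (2 × 0.4092) = (13.2 ± 9.552) / 0.8184, giving tanθ = 4.458 or 27.80.
θ = 77.36° or 87.94°; the smaller is 77.36°.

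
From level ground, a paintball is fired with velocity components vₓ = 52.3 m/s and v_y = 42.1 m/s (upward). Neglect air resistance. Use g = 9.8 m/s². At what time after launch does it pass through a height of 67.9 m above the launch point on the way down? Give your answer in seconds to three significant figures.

Set y = v_y0 t − ½ g t² = 67.9: 4.900 t² − 42.10 t + 67.9 = 0.
Quadratic formula: t = (42.10 ± √441.57) / 9.80 = (42.10 ± 21.01) / 9.80 → t = 2.152 s or 6.440 s.
The descending-branch root is 6.440 s.

6.44 s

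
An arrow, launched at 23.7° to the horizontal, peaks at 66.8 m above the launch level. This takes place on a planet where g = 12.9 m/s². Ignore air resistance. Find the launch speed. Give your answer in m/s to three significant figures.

At the peak v_y = 0, so v_y0 = √(2gH) = √(2 × 12.9 × 66.8) = 41.51 m/s.
v_y0 = v₀ sin θ ⇒ v₀ = 41.51 / sin 23.7° = 103.3 m/s.

103 m/s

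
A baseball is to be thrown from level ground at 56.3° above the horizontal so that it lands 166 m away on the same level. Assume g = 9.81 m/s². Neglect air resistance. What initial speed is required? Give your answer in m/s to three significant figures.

From R = (v₀² / g) sin 2θ: v₀ = √(gR / sin 2θ).
v₀ = √(9.81 × 166 / sin 112.6°) = √(1628 / 0.9232) = √1763.9 = 42.00 m/s.

42.0 m/s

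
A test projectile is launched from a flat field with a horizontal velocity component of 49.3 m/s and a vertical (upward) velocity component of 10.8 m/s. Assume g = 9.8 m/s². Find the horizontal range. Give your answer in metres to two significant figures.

110 m

Time aloft: T = 2 v_y0 / g = 2 × 10.80 / 9.80 = 2.204 s.
Horizontal distance R = vₓ T = 49.30 × 2.204 = 108.7 m.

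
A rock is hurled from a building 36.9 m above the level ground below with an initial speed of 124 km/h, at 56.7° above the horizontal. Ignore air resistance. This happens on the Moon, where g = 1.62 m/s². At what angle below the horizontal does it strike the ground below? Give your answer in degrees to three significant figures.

58.4°

Convert: 124 km/h = 124/3.6 = 34.44 m/s.
vₓ = 34.44 cos 56.7° = 18.91 m/s; v_y0 = 34.44 sin 56.7° = 28.79 m/s.
The projectile lands when y = 36.9 + (28.79) t − ½·1.62·t² = 0. Positive root: t = (28.79 + √(28.79² + 2·1.62·36.9)) / 1.62 = (28.79 + 30.80) / 1.62 = 36.78 s.
At impact: v_y = v_y0 − g t = −30.80 m/s; vₓ = 18.91 m/s.
Angle below horizontal: arctan(|v_y|/vₓ) = arctan(30.80/18.91) = 58.45°.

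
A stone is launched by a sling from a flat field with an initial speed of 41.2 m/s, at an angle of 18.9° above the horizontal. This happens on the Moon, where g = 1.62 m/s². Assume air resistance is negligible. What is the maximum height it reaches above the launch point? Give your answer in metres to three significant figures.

55.0 m

Resolve: vₓ = 41.20 cos 18.9° = 38.98 m/s and v_y0 = 41.20 sin 18.9° = 13.35 m/s.
At the apex v_y = 0, so H = v_y0²/(2g) = 13.35²/3.240 = 54.97 m.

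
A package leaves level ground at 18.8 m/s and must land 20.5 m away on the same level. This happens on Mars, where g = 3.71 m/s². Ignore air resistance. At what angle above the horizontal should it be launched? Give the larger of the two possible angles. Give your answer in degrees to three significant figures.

Level-ground range R = v₀² sin(2θ)/g ⇒ sin(2θ) = gR/v₀² = 3.71 × 20.5 / 18.8² = 0.2152.
2θ = 12.43° or 180° − 12.43° = 167.6°, so θ = 6.213° or 83.79°.
The larger angle is 83.79°.

83.8°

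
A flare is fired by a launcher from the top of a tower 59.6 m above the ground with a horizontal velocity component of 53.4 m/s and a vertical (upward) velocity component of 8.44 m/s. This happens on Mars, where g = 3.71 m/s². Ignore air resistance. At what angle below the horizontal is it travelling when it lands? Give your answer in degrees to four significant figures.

22.99°

Vertical motion (up positive, ground at y = 0): 1.855 t² − (8.440) t − 59.6 = 0, so t = (8.440 + √(8.440² + 2·3.71·59.6)) / 3.71 = (8.440 + 22.66) / 3.71 = 8.383 s.
At impact: v_y = v_y0 − g t = −22.66 m/s; vₓ = 53.40 m/s.
Angle below horizontal: arctan(|v_y|/vₓ) = arctan(22.66/53.40) = 22.99°.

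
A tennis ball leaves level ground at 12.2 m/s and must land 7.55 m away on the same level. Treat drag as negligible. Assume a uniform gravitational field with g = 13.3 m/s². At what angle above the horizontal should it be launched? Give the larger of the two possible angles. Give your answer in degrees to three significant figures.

Level-ground range R = v₀² sin(2θ)/g ⇒ sin(2θ) = gR/v₀² = 13.3 × 7.55 / 12.2² = 0.6747.
2θ = 42.43° or 180° − 42.43° = 137.6°, so θ = 21.21° or 68.79°.
The larger angle is 68.79°.

68.8°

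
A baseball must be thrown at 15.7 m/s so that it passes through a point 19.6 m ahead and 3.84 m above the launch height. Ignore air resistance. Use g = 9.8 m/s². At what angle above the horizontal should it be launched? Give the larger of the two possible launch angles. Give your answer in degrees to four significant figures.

Trajectory: y = x tanθ − g x² (1 + tan²θ)/(2v₀²). With x = 19.6, y = 3.84, v₀ = 15.7, g = 9.80:
7.637 tan²θ − 19.6 tanθ + (11.48) = 0.
tanθ = [19.6 ± √(19.6² − 4 × 7.637 × (11.48))] / (2 × 7.637) = (19.6 ± 5.795) / 15.27, giving tanθ = 0.9039 or 1.663.
θ = 42.11° or 58.98°; the larger is 58.98°.

58.98°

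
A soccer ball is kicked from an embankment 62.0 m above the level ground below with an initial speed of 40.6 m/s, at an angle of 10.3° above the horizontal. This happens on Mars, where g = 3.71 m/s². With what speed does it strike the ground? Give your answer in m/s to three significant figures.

Resolve: vₓ = 40.60 cos 10.3° = 39.95 m/s and v_y0 = 40.60 sin 10.3° = 7.259 m/s.
Vertical motion (up positive, ground at y = 0): 1.855 t² − (7.259) t − 62.0 = 0, so t = (7.259 + √(7.259² + 2·3.71·62.0)) / 3.71 = (7.259 + 22.64) / 3.71 = 8.060 s.
Vertical velocity at impact: v_y = v_y0 − g t = 7.259 − 3.71 × 8.060 = −22.64 m/s.
Speed: |v| = √(vₓ² + v_y²) = √(39.95² + 22.64²) = 45.92 m/s.

45.9 m/s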